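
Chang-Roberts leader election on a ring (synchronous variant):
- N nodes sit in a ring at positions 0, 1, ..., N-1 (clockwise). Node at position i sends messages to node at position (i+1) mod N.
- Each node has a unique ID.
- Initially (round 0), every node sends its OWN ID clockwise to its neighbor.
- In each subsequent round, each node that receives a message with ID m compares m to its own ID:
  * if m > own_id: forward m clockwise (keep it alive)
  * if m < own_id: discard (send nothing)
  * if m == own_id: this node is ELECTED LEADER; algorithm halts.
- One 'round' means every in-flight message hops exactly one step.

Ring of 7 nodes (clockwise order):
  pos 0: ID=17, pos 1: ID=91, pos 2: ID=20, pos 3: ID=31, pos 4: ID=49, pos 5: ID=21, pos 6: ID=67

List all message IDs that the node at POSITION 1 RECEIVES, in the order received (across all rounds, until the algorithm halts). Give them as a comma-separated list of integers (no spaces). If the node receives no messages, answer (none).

Round 1: pos1(id91) recv 17: drop; pos2(id20) recv 91: fwd; pos3(id31) recv 20: drop; pos4(id49) recv 31: drop; pos5(id21) recv 49: fwd; pos6(id67) recv 21: drop; pos0(id17) recv 67: fwd
Round 2: pos3(id31) recv 91: fwd; pos6(id67) recv 49: drop; pos1(id91) recv 67: drop
Round 3: pos4(id49) recv 91: fwd
Round 4: pos5(id21) recv 91: fwd
Round 5: pos6(id67) recv 91: fwd
Round 6: pos0(id17) recv 91: fwd
Round 7: pos1(id91) recv 91: ELECTED

Answer: 17,67,91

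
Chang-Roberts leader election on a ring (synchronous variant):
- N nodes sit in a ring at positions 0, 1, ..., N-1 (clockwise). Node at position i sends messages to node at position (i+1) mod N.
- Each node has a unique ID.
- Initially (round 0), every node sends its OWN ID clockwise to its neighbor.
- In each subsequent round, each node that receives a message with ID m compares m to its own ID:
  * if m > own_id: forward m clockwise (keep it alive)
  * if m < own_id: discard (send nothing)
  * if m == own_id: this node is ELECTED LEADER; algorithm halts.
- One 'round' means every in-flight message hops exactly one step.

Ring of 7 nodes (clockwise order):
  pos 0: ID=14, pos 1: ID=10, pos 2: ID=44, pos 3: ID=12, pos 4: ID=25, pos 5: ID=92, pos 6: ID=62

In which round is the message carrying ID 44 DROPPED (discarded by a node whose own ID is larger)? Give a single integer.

Answer: 3

Derivation:
Round 1: pos1(id10) recv 14: fwd; pos2(id44) recv 10: drop; pos3(id12) recv 44: fwd; pos4(id25) recv 12: drop; pos5(id92) recv 25: drop; pos6(id62) recv 92: fwd; pos0(id14) recv 62: fwd
Round 2: pos2(id44) recv 14: drop; pos4(id25) recv 44: fwd; pos0(id14) recv 92: fwd; pos1(id10) recv 62: fwd
Round 3: pos5(id92) recv 44: drop; pos1(id10) recv 92: fwd; pos2(id44) recv 62: fwd
Round 4: pos2(id44) recv 92: fwd; pos3(id12) recv 62: fwd
Round 5: pos3(id12) recv 92: fwd; pos4(id25) recv 62: fwd
Round 6: pos4(id25) recv 92: fwd; pos5(id92) recv 62: drop
Round 7: pos5(id92) recv 92: ELECTED
Message ID 44 originates at pos 2; dropped at pos 5 in round 3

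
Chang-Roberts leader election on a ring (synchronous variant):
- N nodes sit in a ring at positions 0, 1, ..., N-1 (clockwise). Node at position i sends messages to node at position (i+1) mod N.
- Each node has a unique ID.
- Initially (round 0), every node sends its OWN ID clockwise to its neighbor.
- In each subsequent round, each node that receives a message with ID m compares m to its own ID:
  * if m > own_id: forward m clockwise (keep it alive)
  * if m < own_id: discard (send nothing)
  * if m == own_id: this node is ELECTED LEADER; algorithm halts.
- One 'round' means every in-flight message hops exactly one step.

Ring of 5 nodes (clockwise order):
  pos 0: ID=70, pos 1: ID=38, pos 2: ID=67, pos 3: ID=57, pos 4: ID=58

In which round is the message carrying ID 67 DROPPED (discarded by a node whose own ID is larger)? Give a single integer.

Answer: 3

Derivation:
Round 1: pos1(id38) recv 70: fwd; pos2(id67) recv 38: drop; pos3(id57) recv 67: fwd; pos4(id58) recv 57: drop; pos0(id70) recv 58: drop
Round 2: pos2(id67) recv 70: fwd; pos4(id58) recv 67: fwd
Round 3: pos3(id57) recv 70: fwd; pos0(id70) recv 67: drop
Round 4: pos4(id58) recv 70: fwd
Round 5: pos0(id70) recv 70: ELECTED
Message ID 67 originates at pos 2; dropped at pos 0 in round 3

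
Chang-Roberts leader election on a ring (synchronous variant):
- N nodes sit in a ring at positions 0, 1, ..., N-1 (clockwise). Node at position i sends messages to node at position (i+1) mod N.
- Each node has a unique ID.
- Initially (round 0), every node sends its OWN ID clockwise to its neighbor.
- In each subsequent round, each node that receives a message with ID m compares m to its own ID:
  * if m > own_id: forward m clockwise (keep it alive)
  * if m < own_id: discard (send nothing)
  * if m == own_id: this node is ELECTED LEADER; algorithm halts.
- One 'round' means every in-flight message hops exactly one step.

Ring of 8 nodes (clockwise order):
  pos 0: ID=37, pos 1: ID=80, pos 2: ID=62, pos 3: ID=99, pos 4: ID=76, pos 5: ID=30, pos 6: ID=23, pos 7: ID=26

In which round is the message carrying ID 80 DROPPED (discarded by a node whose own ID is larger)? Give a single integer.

Answer: 2

Derivation:
Round 1: pos1(id80) recv 37: drop; pos2(id62) recv 80: fwd; pos3(id99) recv 62: drop; pos4(id76) recv 99: fwd; pos5(id30) recv 76: fwd; pos6(id23) recv 30: fwd; pos7(id26) recv 23: drop; pos0(id37) recv 26: drop
Round 2: pos3(id99) recv 80: drop; pos5(id30) recv 99: fwd; pos6(id23) recv 76: fwd; pos7(id26) recv 30: fwd
Round 3: pos6(id23) recv 99: fwd; pos7(id26) recv 76: fwd; pos0(id37) recv 30: drop
Round 4: pos7(id26) recv 99: fwd; pos0(id37) recv 76: fwd
Round 5: pos0(id37) recv 99: fwd; pos1(id80) recv 76: drop
Round 6: pos1(id80) recv 99: fwd
Round 7: pos2(id62) recv 99: fwd
Round 8: pos3(id99) recv 99: ELECTED
Message ID 80 originates at pos 1; dropped at pos 3 in round 2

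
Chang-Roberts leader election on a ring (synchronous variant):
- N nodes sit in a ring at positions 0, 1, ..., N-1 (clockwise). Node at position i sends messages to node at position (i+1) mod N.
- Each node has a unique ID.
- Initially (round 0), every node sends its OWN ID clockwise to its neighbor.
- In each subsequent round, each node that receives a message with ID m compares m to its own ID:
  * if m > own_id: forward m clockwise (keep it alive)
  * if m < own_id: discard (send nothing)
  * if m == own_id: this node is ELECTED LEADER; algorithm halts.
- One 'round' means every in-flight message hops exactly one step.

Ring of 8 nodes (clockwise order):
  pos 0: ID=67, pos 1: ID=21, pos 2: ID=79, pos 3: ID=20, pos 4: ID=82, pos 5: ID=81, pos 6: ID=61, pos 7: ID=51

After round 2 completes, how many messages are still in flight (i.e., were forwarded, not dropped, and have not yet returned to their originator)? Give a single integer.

Round 1: pos1(id21) recv 67: fwd; pos2(id79) recv 21: drop; pos3(id20) recv 79: fwd; pos4(id82) recv 20: drop; pos5(id81) recv 82: fwd; pos6(id61) recv 81: fwd; pos7(id51) recv 61: fwd; pos0(id67) recv 51: drop
Round 2: pos2(id79) recv 67: drop; pos4(id82) recv 79: drop; pos6(id61) recv 82: fwd; pos7(id51) recv 81: fwd; pos0(id67) recv 61: drop
After round 2: 2 messages still in flight

Answer: 2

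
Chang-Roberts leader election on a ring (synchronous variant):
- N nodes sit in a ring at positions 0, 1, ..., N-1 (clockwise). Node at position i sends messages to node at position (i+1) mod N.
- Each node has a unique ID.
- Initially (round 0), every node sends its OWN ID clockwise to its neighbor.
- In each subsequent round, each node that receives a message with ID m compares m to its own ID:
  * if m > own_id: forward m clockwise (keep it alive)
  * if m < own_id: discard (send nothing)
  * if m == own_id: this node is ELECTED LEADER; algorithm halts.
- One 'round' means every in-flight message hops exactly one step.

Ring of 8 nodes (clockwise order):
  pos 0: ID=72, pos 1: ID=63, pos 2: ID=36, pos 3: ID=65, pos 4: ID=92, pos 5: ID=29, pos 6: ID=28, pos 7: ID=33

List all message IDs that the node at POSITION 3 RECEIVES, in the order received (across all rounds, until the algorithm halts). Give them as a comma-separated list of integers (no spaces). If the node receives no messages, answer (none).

Answer: 36,63,72,92

Derivation:
Round 1: pos1(id63) recv 72: fwd; pos2(id36) recv 63: fwd; pos3(id65) recv 36: drop; pos4(id92) recv 65: drop; pos5(id29) recv 92: fwd; pos6(id28) recv 29: fwd; pos7(id33) recv 28: drop; pos0(id72) recv 33: drop
Round 2: pos2(id36) recv 72: fwd; pos3(id65) recv 63: drop; pos6(id28) recv 92: fwd; pos7(id33) recv 29: drop
Round 3: pos3(id65) recv 72: fwd; pos7(id33) recv 92: fwd
Round 4: pos4(id92) recv 72: drop; pos0(id72) recv 92: fwd
Round 5: pos1(id63) recv 92: fwd
Round 6: pos2(id36) recv 92: fwd
Round 7: pos3(id65) recv 92: fwd
Round 8: pos4(id92) recv 92: ELECTED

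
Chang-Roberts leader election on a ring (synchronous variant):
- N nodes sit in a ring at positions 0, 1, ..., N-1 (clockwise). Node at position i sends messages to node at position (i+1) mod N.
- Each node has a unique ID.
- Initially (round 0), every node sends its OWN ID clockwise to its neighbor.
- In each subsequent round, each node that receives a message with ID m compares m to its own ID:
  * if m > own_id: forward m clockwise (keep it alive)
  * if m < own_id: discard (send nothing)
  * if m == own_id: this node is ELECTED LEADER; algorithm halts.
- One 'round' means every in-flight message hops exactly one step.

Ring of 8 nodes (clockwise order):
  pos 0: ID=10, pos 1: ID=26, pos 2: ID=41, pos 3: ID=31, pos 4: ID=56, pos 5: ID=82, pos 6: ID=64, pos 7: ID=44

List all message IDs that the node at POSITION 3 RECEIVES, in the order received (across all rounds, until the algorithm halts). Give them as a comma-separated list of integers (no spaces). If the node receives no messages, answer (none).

Answer: 41,44,64,82

Derivation:
Round 1: pos1(id26) recv 10: drop; pos2(id41) recv 26: drop; pos3(id31) recv 41: fwd; pos4(id56) recv 31: drop; pos5(id82) recv 56: drop; pos6(id64) recv 82: fwd; pos7(id44) recv 64: fwd; pos0(id10) recv 44: fwd
Round 2: pos4(id56) recv 41: drop; pos7(id44) recv 82: fwd; pos0(id10) recv 64: fwd; pos1(id26) recv 44: fwd
Round 3: pos0(id10) recv 82: fwd; pos1(id26) recv 64: fwd; pos2(id41) recv 44: fwd
Round 4: pos1(id26) recv 82: fwd; pos2(id41) recv 64: fwd; pos3(id31) recv 44: fwd
Round 5: pos2(id41) recv 82: fwd; pos3(id31) recv 64: fwd; pos4(id56) recv 44: drop
Round 6: pos3(id31) recv 82: fwd; pos4(id56) recv 64: fwd
Round 7: pos4(id56) recv 82: fwd; pos5(id82) recv 64: drop
Round 8: pos5(id82) recv 82: ELECTED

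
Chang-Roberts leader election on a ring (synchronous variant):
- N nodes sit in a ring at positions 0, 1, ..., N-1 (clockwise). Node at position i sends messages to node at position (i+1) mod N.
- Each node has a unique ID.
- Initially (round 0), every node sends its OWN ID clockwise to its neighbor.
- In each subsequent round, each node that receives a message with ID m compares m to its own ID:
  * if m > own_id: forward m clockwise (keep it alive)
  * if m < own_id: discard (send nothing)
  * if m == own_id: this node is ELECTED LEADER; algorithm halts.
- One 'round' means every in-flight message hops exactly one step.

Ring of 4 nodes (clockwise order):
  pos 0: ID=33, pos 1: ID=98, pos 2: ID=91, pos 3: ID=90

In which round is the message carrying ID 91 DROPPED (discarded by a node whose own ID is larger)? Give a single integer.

Answer: 3

Derivation:
Round 1: pos1(id98) recv 33: drop; pos2(id91) recv 98: fwd; pos3(id90) recv 91: fwd; pos0(id33) recv 90: fwd
Round 2: pos3(id90) recv 98: fwd; pos0(id33) recv 91: fwd; pos1(id98) recv 90: drop
Round 3: pos0(id33) recv 98: fwd; pos1(id98) recv 91: drop
Round 4: pos1(id98) recv 98: ELECTED
Message ID 91 originates at pos 2; dropped at pos 1 in round 3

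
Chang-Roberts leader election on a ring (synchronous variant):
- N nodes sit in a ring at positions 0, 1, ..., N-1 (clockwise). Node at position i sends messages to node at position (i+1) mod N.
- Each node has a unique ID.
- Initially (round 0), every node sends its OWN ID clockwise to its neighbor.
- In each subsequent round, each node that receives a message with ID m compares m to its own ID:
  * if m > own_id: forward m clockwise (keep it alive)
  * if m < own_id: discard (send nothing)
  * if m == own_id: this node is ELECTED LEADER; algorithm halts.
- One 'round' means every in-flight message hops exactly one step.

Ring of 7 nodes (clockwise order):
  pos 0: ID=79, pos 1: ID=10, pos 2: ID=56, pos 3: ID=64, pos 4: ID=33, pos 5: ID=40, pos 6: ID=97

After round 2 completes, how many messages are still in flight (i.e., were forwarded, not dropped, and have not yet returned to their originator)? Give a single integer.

Round 1: pos1(id10) recv 79: fwd; pos2(id56) recv 10: drop; pos3(id64) recv 56: drop; pos4(id33) recv 64: fwd; pos5(id40) recv 33: drop; pos6(id97) recv 40: drop; pos0(id79) recv 97: fwd
Round 2: pos2(id56) recv 79: fwd; pos5(id40) recv 64: fwd; pos1(id10) recv 97: fwd
After round 2: 3 messages still in flight

Answer: 3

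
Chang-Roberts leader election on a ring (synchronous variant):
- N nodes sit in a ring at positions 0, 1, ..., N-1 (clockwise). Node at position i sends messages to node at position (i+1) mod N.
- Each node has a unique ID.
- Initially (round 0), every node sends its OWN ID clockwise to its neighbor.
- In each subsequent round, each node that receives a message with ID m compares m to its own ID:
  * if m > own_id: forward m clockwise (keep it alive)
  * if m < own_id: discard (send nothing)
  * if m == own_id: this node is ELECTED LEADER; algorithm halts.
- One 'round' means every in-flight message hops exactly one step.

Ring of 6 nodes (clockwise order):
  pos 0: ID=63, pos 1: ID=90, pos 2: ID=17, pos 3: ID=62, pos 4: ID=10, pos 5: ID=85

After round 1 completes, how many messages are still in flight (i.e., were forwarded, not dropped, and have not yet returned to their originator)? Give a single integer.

Answer: 3

Derivation:
Round 1: pos1(id90) recv 63: drop; pos2(id17) recv 90: fwd; pos3(id62) recv 17: drop; pos4(id10) recv 62: fwd; pos5(id85) recv 10: drop; pos0(id63) recv 85: fwd
After round 1: 3 messages still in flight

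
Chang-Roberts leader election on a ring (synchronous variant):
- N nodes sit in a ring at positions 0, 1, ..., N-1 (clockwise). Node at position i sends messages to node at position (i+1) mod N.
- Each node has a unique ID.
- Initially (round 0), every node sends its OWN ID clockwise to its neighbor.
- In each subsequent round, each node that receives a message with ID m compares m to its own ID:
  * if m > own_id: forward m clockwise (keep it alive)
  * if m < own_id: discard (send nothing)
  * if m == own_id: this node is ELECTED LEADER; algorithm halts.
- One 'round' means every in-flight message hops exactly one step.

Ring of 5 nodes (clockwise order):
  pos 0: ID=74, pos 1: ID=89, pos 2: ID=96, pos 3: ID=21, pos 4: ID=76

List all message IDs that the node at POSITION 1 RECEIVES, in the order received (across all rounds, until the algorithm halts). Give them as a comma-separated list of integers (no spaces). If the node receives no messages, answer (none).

Round 1: pos1(id89) recv 74: drop; pos2(id96) recv 89: drop; pos3(id21) recv 96: fwd; pos4(id76) recv 21: drop; pos0(id74) recv 76: fwd
Round 2: pos4(id76) recv 96: fwd; pos1(id89) recv 76: drop
Round 3: pos0(id74) recv 96: fwd
Round 4: pos1(id89) recv 96: fwd
Round 5: pos2(id96) recv 96: ELECTED

Answer: 74,76,96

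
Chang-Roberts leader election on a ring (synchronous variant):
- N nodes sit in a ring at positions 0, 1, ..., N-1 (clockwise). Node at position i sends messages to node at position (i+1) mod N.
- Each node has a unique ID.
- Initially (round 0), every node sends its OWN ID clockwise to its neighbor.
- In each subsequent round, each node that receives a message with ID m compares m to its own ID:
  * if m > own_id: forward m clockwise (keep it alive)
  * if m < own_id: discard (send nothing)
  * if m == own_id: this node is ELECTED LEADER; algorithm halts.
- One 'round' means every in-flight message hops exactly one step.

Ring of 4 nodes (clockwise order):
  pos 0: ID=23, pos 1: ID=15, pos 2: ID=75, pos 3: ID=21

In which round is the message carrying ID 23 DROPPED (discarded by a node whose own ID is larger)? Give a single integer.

Answer: 2

Derivation:
Round 1: pos1(id15) recv 23: fwd; pos2(id75) recv 15: drop; pos3(id21) recv 75: fwd; pos0(id23) recv 21: drop
Round 2: pos2(id75) recv 23: drop; pos0(id23) recv 75: fwd
Round 3: pos1(id15) recv 75: fwd
Round 4: pos2(id75) recv 75: ELECTED
Message ID 23 originates at pos 0; dropped at pos 2 in round 2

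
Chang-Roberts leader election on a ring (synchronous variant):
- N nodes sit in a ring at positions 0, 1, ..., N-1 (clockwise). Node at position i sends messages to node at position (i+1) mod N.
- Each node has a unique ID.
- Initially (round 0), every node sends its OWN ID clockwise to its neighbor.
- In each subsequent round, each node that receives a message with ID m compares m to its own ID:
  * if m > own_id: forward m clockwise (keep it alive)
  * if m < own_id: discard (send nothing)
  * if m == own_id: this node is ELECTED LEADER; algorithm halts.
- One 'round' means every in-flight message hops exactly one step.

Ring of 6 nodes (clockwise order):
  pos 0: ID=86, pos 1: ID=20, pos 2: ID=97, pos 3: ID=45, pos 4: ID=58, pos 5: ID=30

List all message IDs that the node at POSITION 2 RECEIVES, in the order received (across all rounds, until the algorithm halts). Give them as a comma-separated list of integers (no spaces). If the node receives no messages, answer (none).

Round 1: pos1(id20) recv 86: fwd; pos2(id97) recv 20: drop; pos3(id45) recv 97: fwd; pos4(id58) recv 45: drop; pos5(id30) recv 58: fwd; pos0(id86) recv 30: drop
Round 2: pos2(id97) recv 86: drop; pos4(id58) recv 97: fwd; pos0(id86) recv 58: drop
Round 3: pos5(id30) recv 97: fwd
Round 4: pos0(id86) recv 97: fwd
Round 5: pos1(id20) recv 97: fwd
Round 6: pos2(id97) recv 97: ELECTED

Answer: 20,86,97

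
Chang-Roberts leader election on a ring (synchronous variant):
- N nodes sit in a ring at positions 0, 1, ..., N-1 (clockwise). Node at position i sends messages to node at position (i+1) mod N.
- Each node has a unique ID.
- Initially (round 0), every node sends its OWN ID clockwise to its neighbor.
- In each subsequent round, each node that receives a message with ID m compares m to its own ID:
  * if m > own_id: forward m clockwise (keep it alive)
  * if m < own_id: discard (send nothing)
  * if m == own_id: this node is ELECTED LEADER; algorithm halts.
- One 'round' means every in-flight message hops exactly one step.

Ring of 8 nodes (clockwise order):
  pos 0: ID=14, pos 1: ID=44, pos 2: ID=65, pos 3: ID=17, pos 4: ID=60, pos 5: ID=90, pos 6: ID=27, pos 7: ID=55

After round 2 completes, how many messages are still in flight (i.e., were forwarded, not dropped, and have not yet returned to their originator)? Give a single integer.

Round 1: pos1(id44) recv 14: drop; pos2(id65) recv 44: drop; pos3(id17) recv 65: fwd; pos4(id60) recv 17: drop; pos5(id90) recv 60: drop; pos6(id27) recv 90: fwd; pos7(id55) recv 27: drop; pos0(id14) recv 55: fwd
Round 2: pos4(id60) recv 65: fwd; pos7(id55) recv 90: fwd; pos1(id44) recv 55: fwd
After round 2: 3 messages still in flight

Answer: 3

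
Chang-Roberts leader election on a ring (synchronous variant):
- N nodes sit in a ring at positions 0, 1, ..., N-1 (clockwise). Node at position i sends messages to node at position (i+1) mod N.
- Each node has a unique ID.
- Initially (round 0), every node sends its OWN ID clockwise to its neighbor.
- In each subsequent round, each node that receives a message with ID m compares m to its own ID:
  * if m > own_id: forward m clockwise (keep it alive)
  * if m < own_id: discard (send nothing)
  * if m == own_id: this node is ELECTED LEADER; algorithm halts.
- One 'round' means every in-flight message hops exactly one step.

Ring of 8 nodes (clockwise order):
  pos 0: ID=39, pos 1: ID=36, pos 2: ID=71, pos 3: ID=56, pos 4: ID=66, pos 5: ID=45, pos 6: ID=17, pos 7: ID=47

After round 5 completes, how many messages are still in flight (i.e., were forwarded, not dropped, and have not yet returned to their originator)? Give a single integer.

Answer: 2

Derivation:
Round 1: pos1(id36) recv 39: fwd; pos2(id71) recv 36: drop; pos3(id56) recv 71: fwd; pos4(id66) recv 56: drop; pos5(id45) recv 66: fwd; pos6(id17) recv 45: fwd; pos7(id47) recv 17: drop; pos0(id39) recv 47: fwd
Round 2: pos2(id71) recv 39: drop; pos4(id66) recv 71: fwd; pos6(id17) recv 66: fwd; pos7(id47) recv 45: drop; pos1(id36) recv 47: fwd
Round 3: pos5(id45) recv 71: fwd; pos7(id47) recv 66: fwd; pos2(id71) recv 47: drop
Round 4: pos6(id17) recv 71: fwd; pos0(id39) recv 66: fwd
Round 5: pos7(id47) recv 71: fwd; pos1(id36) recv 66: fwd
After round 5: 2 messages still in flight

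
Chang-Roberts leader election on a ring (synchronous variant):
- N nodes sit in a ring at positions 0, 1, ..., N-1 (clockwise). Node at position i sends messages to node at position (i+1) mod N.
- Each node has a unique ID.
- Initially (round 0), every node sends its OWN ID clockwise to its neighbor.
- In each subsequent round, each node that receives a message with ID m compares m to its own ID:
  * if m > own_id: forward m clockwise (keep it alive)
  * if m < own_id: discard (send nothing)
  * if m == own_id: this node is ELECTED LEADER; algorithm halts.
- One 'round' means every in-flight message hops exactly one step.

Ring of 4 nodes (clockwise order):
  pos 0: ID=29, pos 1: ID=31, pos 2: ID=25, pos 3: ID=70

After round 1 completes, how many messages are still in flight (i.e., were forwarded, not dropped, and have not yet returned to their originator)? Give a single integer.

Answer: 2

Derivation:
Round 1: pos1(id31) recv 29: drop; pos2(id25) recv 31: fwd; pos3(id70) recv 25: drop; pos0(id29) recv 70: fwd
After round 1: 2 messages still in flight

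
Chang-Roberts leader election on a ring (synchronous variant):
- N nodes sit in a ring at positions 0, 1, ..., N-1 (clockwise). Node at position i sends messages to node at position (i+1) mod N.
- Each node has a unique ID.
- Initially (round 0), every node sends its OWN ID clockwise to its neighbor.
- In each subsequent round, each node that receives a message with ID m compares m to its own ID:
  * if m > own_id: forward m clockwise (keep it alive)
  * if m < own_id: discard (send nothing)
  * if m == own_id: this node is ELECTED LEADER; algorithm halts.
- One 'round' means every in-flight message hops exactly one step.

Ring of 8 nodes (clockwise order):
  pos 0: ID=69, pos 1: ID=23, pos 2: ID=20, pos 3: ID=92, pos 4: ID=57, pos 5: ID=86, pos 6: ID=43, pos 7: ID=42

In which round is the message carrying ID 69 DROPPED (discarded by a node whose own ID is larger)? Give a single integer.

Answer: 3

Derivation:
Round 1: pos1(id23) recv 69: fwd; pos2(id20) recv 23: fwd; pos3(id92) recv 20: drop; pos4(id57) recv 92: fwd; pos5(id86) recv 57: drop; pos6(id43) recv 86: fwd; pos7(id42) recv 43: fwd; pos0(id69) recv 42: drop
Round 2: pos2(id20) recv 69: fwd; pos3(id92) recv 23: drop; pos5(id86) recv 92: fwd; pos7(id42) recv 86: fwd; pos0(id69) recv 43: drop
Round 3: pos3(id92) recv 69: drop; pos6(id43) recv 92: fwd; pos0(id69) recv 86: fwd
Round 4: pos7(id42) recv 92: fwd; pos1(id23) recv 86: fwd
Round 5: pos0(id69) recv 92: fwd; pos2(id20) recv 86: fwd
Round 6: pos1(id23) recv 92: fwd; pos3(id92) recv 86: drop
Round 7: pos2(id20) recv 92: fwd
Round 8: pos3(id92) recv 92: ELECTED
Message ID 69 originates at pos 0; dropped at pos 3 in round 3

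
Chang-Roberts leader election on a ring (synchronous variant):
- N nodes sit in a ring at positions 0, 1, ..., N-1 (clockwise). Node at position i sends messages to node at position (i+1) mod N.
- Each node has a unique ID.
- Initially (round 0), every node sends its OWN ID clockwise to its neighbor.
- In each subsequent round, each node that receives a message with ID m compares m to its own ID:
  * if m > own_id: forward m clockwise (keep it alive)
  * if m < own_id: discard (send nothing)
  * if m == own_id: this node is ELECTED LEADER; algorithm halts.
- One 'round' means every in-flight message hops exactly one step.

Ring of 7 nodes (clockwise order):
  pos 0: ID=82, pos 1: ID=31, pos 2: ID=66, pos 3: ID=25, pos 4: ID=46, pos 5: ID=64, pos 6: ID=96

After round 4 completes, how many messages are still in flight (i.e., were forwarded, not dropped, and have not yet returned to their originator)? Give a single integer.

Round 1: pos1(id31) recv 82: fwd; pos2(id66) recv 31: drop; pos3(id25) recv 66: fwd; pos4(id46) recv 25: drop; pos5(id64) recv 46: drop; pos6(id96) recv 64: drop; pos0(id82) recv 96: fwd
Round 2: pos2(id66) recv 82: fwd; pos4(id46) recv 66: fwd; pos1(id31) recv 96: fwd
Round 3: pos3(id25) recv 82: fwd; pos5(id64) recv 66: fwd; pos2(id66) recv 96: fwd
Round 4: pos4(id46) recv 82: fwd; pos6(id96) recv 66: drop; pos3(id25) recv 96: fwd
After round 4: 2 messages still in flight

Answer: 2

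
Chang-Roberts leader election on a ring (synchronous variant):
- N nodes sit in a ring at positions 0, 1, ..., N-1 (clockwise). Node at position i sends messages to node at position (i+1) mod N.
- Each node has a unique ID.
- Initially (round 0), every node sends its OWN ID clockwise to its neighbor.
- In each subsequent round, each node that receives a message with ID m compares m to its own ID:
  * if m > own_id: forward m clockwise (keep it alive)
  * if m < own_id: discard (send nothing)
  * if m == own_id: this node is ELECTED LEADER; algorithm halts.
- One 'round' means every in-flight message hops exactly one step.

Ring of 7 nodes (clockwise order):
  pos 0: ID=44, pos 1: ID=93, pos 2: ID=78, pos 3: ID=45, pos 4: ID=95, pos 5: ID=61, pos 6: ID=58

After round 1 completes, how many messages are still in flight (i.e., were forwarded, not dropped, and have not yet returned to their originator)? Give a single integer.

Answer: 5

Derivation:
Round 1: pos1(id93) recv 44: drop; pos2(id78) recv 93: fwd; pos3(id45) recv 78: fwd; pos4(id95) recv 45: drop; pos5(id61) recv 95: fwd; pos6(id58) recv 61: fwd; pos0(id44) recv 58: fwd
After round 1: 5 messages still in flight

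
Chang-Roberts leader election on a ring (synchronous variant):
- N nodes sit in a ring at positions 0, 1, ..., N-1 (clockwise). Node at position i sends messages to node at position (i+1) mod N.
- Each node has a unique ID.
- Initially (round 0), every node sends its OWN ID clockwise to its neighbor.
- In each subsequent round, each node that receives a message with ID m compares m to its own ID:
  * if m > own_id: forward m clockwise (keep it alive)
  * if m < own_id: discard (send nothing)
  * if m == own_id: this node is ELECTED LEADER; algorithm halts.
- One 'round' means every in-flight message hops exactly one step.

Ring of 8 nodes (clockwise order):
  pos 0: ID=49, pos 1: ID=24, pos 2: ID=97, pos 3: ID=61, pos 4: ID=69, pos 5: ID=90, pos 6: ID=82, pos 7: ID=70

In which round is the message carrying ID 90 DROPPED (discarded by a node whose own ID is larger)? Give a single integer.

Answer: 5

Derivation:
Round 1: pos1(id24) recv 49: fwd; pos2(id97) recv 24: drop; pos3(id61) recv 97: fwd; pos4(id69) recv 61: drop; pos5(id90) recv 69: drop; pos6(id82) recv 90: fwd; pos7(id70) recv 82: fwd; pos0(id49) recv 70: fwd
Round 2: pos2(id97) recv 49: drop; pos4(id69) recv 97: fwd; pos7(id70) recv 90: fwd; pos0(id49) recv 82: fwd; pos1(id24) recv 70: fwd
Round 3: pos5(id90) recv 97: fwd; pos0(id49) recv 90: fwd; pos1(id24) recv 82: fwd; pos2(id97) recv 70: drop
Round 4: pos6(id82) recv 97: fwd; pos1(id24) recv 90: fwd; pos2(id97) recv 82: drop
Round 5: pos7(id70) recv 97: fwd; pos2(id97) recv 90: drop
Round 6: pos0(id49) recv 97: fwd
Round 7: pos1(id24) recv 97: fwd
Round 8: pos2(id97) recv 97: ELECTED
Message ID 90 originates at pos 5; dropped at pos 2 in round 5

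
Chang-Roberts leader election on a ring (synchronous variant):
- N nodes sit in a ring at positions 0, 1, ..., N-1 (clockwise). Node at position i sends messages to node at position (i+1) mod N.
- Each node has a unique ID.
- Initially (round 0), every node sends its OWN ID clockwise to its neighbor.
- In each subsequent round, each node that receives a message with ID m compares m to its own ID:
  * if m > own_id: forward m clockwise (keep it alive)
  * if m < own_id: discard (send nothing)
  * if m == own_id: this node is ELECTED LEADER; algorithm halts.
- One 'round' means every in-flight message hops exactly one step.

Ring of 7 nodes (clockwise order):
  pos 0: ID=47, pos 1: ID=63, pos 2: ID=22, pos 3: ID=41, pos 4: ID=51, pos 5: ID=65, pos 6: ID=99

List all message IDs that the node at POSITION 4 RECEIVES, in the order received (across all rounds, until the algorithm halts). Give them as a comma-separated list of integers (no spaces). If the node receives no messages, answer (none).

Round 1: pos1(id63) recv 47: drop; pos2(id22) recv 63: fwd; pos3(id41) recv 22: drop; pos4(id51) recv 41: drop; pos5(id65) recv 51: drop; pos6(id99) recv 65: drop; pos0(id47) recv 99: fwd
Round 2: pos3(id41) recv 63: fwd; pos1(id63) recv 99: fwd
Round 3: pos4(id51) recv 63: fwd; pos2(id22) recv 99: fwd
Round 4: pos5(id65) recv 63: drop; pos3(id41) recv 99: fwd
Round 5: pos4(id51) recv 99: fwd
Round 6: pos5(id65) recv 99: fwd
Round 7: pos6(id99) recv 99: ELECTED

Answer: 41,63,99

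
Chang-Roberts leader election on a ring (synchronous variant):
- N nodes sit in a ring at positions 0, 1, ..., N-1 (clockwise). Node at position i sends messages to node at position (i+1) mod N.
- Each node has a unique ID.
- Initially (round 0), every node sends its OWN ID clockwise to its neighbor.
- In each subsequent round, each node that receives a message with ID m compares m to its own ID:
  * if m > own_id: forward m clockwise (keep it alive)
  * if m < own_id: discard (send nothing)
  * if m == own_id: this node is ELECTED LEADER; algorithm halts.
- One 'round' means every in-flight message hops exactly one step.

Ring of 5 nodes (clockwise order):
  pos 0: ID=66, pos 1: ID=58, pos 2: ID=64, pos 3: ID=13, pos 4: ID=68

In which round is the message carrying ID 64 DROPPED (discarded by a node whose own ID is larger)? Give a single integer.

Answer: 2

Derivation:
Round 1: pos1(id58) recv 66: fwd; pos2(id64) recv 58: drop; pos3(id13) recv 64: fwd; pos4(id68) recv 13: drop; pos0(id66) recv 68: fwd
Round 2: pos2(id64) recv 66: fwd; pos4(id68) recv 64: drop; pos1(id58) recv 68: fwd
Round 3: pos3(id13) recv 66: fwd; pos2(id64) recv 68: fwd
Round 4: pos4(id68) recv 66: drop; pos3(id13) recv 68: fwd
Round 5: pos4(id68) recv 68: ELECTED
Message ID 64 originates at pos 2; dropped at pos 4 in round 2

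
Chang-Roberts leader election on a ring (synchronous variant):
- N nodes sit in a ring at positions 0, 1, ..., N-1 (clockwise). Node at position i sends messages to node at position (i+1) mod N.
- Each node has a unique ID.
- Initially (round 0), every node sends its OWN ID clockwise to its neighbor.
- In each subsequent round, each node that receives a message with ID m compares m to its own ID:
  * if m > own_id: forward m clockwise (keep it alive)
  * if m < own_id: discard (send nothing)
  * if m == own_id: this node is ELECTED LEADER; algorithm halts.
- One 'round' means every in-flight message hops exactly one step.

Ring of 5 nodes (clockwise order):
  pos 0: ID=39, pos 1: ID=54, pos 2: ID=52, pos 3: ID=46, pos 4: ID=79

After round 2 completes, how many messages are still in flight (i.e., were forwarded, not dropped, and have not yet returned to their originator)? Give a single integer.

Round 1: pos1(id54) recv 39: drop; pos2(id52) recv 54: fwd; pos3(id46) recv 52: fwd; pos4(id79) recv 46: drop; pos0(id39) recv 79: fwd
Round 2: pos3(id46) recv 54: fwd; pos4(id79) recv 52: drop; pos1(id54) recv 79: fwd
After round 2: 2 messages still in flight

Answer: 2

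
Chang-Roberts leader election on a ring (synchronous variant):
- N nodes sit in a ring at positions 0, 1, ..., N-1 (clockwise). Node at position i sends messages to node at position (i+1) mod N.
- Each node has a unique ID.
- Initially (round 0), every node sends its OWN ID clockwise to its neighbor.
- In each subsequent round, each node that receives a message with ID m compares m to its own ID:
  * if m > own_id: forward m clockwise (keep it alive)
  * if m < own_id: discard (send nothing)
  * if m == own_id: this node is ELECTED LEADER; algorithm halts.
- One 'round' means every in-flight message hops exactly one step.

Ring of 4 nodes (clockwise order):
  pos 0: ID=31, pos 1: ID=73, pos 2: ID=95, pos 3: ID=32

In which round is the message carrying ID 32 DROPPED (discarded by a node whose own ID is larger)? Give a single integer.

Round 1: pos1(id73) recv 31: drop; pos2(id95) recv 73: drop; pos3(id32) recv 95: fwd; pos0(id31) recv 32: fwd
Round 2: pos0(id31) recv 95: fwd; pos1(id73) recv 32: drop
Round 3: pos1(id73) recv 95: fwd
Round 4: pos2(id95) recv 95: ELECTED
Message ID 32 originates at pos 3; dropped at pos 1 in round 2

Answer: 2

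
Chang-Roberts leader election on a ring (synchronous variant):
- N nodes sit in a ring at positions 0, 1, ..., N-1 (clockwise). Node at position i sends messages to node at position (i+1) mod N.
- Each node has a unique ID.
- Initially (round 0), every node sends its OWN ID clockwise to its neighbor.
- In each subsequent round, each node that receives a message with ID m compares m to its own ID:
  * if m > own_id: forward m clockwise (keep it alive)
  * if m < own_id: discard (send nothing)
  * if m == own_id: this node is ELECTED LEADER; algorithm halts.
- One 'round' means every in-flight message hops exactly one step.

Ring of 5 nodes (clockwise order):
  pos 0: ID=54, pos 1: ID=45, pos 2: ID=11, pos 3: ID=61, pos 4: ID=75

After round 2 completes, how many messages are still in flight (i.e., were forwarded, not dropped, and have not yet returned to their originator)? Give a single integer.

Round 1: pos1(id45) recv 54: fwd; pos2(id11) recv 45: fwd; pos3(id61) recv 11: drop; pos4(id75) recv 61: drop; pos0(id54) recv 75: fwd
Round 2: pos2(id11) recv 54: fwd; pos3(id61) recv 45: drop; pos1(id45) recv 75: fwd
After round 2: 2 messages still in flight

Answer: 2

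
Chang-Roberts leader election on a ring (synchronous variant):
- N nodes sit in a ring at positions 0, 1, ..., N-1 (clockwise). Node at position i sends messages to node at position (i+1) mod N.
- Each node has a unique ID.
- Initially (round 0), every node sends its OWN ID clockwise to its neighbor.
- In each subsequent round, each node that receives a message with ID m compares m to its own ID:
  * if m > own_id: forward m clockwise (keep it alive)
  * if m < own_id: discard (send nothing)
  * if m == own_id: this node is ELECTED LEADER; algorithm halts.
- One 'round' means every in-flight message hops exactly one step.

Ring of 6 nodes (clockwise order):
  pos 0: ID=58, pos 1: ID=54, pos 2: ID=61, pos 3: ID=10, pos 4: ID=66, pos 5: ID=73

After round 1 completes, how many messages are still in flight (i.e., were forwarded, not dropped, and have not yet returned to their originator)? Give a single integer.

Answer: 3

Derivation:
Round 1: pos1(id54) recv 58: fwd; pos2(id61) recv 54: drop; pos3(id10) recv 61: fwd; pos4(id66) recv 10: drop; pos5(id73) recv 66: drop; pos0(id58) recv 73: fwd
After round 1: 3 messages still in flight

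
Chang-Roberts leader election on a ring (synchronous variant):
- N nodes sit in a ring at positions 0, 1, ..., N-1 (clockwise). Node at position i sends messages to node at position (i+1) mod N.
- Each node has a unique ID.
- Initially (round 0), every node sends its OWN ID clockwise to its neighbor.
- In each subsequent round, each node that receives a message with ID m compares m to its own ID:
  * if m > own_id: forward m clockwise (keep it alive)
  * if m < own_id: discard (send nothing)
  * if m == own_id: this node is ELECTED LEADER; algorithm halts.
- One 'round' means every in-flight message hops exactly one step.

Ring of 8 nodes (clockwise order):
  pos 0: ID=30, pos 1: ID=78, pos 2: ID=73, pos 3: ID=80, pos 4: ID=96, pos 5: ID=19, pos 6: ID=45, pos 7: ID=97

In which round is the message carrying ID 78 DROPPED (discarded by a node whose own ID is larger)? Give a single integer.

Answer: 2

Derivation:
Round 1: pos1(id78) recv 30: drop; pos2(id73) recv 78: fwd; pos3(id80) recv 73: drop; pos4(id96) recv 80: drop; pos5(id19) recv 96: fwd; pos6(id45) recv 19: drop; pos7(id97) recv 45: drop; pos0(id30) recv 97: fwd
Round 2: pos3(id80) recv 78: drop; pos6(id45) recv 96: fwd; pos1(id78) recv 97: fwd
Round 3: pos7(id97) recv 96: drop; pos2(id73) recv 97: fwd
Round 4: pos3(id80) recv 97: fwd
Round 5: pos4(id96) recv 97: fwd
Round 6: pos5(id19) recv 97: fwd
Round 7: pos6(id45) recv 97: fwd
Round 8: pos7(id97) recv 97: ELECTED
Message ID 78 originates at pos 1; dropped at pos 3 in round 2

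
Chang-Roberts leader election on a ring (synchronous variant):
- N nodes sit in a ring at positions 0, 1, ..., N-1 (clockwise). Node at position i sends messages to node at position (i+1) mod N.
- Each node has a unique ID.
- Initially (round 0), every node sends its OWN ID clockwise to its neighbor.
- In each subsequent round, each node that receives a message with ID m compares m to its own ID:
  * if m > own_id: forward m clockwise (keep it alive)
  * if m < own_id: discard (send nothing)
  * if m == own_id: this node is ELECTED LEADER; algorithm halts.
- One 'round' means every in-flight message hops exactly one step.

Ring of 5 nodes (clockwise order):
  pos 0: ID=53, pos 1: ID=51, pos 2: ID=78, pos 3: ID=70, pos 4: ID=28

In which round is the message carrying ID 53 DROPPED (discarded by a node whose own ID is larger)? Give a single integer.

Answer: 2

Derivation:
Round 1: pos1(id51) recv 53: fwd; pos2(id78) recv 51: drop; pos3(id70) recv 78: fwd; pos4(id28) recv 70: fwd; pos0(id53) recv 28: drop
Round 2: pos2(id78) recv 53: drop; pos4(id28) recv 78: fwd; pos0(id53) recv 70: fwd
Round 3: pos0(id53) recv 78: fwd; pos1(id51) recv 70: fwd
Round 4: pos1(id51) recv 78: fwd; pos2(id78) recv 70: drop
Round 5: pos2(id78) recv 78: ELECTED
Message ID 53 originates at pos 0; dropped at pos 2 in round 2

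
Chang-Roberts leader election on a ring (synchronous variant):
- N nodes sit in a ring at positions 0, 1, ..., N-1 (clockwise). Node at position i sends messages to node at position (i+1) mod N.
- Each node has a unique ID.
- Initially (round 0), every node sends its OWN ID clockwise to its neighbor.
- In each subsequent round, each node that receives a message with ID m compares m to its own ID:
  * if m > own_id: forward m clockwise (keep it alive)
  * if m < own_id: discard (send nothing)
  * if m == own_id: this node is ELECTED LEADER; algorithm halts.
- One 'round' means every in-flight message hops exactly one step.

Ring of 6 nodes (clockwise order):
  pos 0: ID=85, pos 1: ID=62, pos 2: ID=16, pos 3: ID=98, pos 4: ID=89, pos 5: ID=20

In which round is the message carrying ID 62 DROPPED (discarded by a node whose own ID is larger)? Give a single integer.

Round 1: pos1(id62) recv 85: fwd; pos2(id16) recv 62: fwd; pos3(id98) recv 16: drop; pos4(id89) recv 98: fwd; pos5(id20) recv 89: fwd; pos0(id85) recv 20: drop
Round 2: pos2(id16) recv 85: fwd; pos3(id98) recv 62: drop; pos5(id20) recv 98: fwd; pos0(id85) recv 89: fwd
Round 3: pos3(id98) recv 85: drop; pos0(id85) recv 98: fwd; pos1(id62) recv 89: fwd
Round 4: pos1(id62) recv 98: fwd; pos2(id16) recv 89: fwd
Round 5: pos2(id16) recv 98: fwd; pos3(id98) recv 89: drop
Round 6: pos3(id98) recv 98: ELECTED
Message ID 62 originates at pos 1; dropped at pos 3 in round 2

Answer: 2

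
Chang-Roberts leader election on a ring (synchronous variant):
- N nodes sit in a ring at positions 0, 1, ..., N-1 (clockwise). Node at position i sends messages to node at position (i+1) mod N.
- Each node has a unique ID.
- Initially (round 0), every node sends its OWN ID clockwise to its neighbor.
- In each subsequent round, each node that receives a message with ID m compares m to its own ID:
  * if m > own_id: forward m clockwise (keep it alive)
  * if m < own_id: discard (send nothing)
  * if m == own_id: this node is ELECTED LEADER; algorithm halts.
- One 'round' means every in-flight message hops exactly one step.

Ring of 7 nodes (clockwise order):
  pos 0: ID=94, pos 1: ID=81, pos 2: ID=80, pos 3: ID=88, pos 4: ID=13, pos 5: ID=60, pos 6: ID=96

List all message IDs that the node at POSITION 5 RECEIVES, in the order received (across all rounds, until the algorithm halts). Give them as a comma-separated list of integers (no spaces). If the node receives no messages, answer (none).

Round 1: pos1(id81) recv 94: fwd; pos2(id80) recv 81: fwd; pos3(id88) recv 80: drop; pos4(id13) recv 88: fwd; pos5(id60) recv 13: drop; pos6(id96) recv 60: drop; pos0(id94) recv 96: fwd
Round 2: pos2(id80) recv 94: fwd; pos3(id88) recv 81: drop; pos5(id60) recv 88: fwd; pos1(id81) recv 96: fwd
Round 3: pos3(id88) recv 94: fwd; pos6(id96) recv 88: drop; pos2(id80) recv 96: fwd
Round 4: pos4(id13) recv 94: fwd; pos3(id88) recv 96: fwd
Round 5: pos5(id60) recv 94: fwd; pos4(id13) recv 96: fwd
Round 6: pos6(id96) recv 94: drop; pos5(id60) recv 96: fwd
Round 7: pos6(id96) recv 96: ELECTED

Answer: 13,88,94,96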